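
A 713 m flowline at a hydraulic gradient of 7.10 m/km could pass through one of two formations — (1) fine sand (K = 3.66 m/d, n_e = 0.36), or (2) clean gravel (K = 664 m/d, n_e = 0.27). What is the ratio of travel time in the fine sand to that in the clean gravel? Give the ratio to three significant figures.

Unit 1 (fine sand): v = 3.66×0.0071/0.36 = 0.07218 m/d, t = 713/0.07218 = 9878 d
Unit 2 (clean gravel): v = 664×0.0071/0.27 = 17.46 m/d, t = 713/17.46 = 40.83 d
t(fine sand) / t(clean gravel) = 9878/40.83 = 242

242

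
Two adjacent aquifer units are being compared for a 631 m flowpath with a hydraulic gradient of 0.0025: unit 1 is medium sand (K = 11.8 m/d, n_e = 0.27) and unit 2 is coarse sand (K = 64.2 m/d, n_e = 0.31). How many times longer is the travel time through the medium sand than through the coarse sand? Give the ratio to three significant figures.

Unit 1 (medium sand): v = 11.8×0.0025/0.27 = 0.1093 m/d, t = 631/0.1093 = 5775 d
Unit 2 (coarse sand): v = 64.2×0.0025/0.31 = 0.5177 m/d, t = 631/0.5177 = 1219 d
t(medium sand) / t(coarse sand) = 5775/1219 = 4.74

4.74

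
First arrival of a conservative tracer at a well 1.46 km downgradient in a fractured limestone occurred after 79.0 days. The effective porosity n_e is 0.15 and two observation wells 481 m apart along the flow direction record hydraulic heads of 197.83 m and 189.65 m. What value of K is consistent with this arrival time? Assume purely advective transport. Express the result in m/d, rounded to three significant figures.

163 m/d

Hydraulic gradient i = (197.83 − 189.65) / 481 = 8.18 / 481 = 0.01701
L = 1.46 km = 1460 m
v = L / t = 1460 / 79.0 = 18.48 m/d
K = v · n / i = 18.48 × 0.15 / 0.01701 = 163 m/d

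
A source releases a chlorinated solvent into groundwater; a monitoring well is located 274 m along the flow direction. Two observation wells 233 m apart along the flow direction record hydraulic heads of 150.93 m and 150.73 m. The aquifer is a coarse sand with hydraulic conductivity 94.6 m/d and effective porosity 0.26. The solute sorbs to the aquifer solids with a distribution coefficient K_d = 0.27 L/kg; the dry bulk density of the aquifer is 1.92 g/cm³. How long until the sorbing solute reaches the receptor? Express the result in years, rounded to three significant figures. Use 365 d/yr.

7.20 years

Hydraulic gradient i = (150.93 − 150.73) / 233 = 0.20 / 233 = 8.584e-4
Darcy flux q = K·i = 94.6 × 8.584e-4 = 0.08120 m/d
v_s = q/n_e = 0.08120/0.26 = 0.3123 m/d
Retardation R = 1 + ρ_b·K_d/n = 1 + 1.92×0.27/0.26 = 2.994
Contaminant velocity v_c = v/R = 0.3123/2.994 = 0.1043 m/d
t = L/v_c = 274/0.1043 = 2627 d
   = 2627/365 = 7.20 yr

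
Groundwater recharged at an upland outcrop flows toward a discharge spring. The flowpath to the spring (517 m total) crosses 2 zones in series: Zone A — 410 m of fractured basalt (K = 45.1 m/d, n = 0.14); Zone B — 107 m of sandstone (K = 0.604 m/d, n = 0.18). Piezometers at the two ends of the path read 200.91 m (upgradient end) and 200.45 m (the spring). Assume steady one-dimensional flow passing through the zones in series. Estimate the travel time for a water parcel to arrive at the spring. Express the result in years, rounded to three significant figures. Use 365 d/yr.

85.0 years

Total head drop ΔH = 200.91 − 200.45 = 0.46 m
Steady 1-D flow in series ⇒ the Darcy flux q is identical in every zone and the zone head losses add (resistances L/K in series).
Σ(L/K) = 410/45.1 + 107/0.604 = 9.091 + 177.2 = 186.2 d
q = ΔH / Σ(L/K) = 0.46 / 186.2 = 0.002470 m/d (same in every zone)
Zone A: v = q/n = 0.002470/0.14 = 0.01764 m/d → t_A = 410/0.01764 = 23240 d
Zone B: v = q/n = 0.002470/0.18 = 0.01372 m/d → t_B = 107/0.01372 = 7798 d
Total t = 23240 + 7798 = 31040 d
   = 31040 / 365 = 85.0 yr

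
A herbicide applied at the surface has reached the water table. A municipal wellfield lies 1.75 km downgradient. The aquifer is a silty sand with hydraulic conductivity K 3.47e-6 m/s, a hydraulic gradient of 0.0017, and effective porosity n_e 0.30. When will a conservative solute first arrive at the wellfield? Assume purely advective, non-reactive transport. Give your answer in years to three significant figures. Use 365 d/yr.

K = 3.47e-6 m/s × 86400 s/d = 0.2998 m/d
Darcy flux q = K·i = 0.2998 × 0.0017 = 5.097e-4 m/d
v = Ki/n = 0.2998·0.0017/0.30 = 0.001699 m/d
L = 1.75 km = 1750 m
t = L / v = 1750 / 0.001699 = 1.030e6 d
   = 1.030e6 / 365 = 2820 yr

2820 years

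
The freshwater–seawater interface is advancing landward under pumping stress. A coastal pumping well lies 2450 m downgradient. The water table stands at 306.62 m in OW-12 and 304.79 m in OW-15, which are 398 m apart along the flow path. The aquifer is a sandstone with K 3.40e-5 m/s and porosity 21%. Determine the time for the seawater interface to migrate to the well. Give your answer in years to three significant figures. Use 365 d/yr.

Hydraulic gradient i = (306.62 − 304.79) / 398 = 1.83 / 398 = 0.004598
K = 3.40e-5 m/s × 86400 s/d = 2.938 m/d
Specific discharge q = 2.938 × 0.004598 = 0.01351 m/d
v_s = q/n_e = 0.01351/0.21 = 0.06432 m/d
t = L / v = 2450 / 0.06432 = 38090 d
   = 38090 / 365 = 104 yr

104 years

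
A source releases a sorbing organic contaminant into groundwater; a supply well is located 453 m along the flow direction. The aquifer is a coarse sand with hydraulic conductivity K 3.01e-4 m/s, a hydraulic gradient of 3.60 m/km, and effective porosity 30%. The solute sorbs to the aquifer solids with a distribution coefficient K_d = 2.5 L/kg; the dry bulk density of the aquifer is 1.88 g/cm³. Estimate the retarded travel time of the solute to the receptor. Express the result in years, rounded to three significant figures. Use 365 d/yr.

66.3 years

K = 3.01e-4 m/s × 86400 s/d = 26.01 m/d
q = Ki = 26.01 × 0.0036 = 0.09362 m/d
v_s = q/n_e = 0.09362/0.30 = 0.3121 m/d
Retardation R = 1 + ρ_b·K_d/n = 1 + 1.88×2.5/0.30 = 16.67
Contaminant velocity v_c = v/R = 0.3121/16.67 = 0.01872 m/d
t = L/v_c = 453/0.01872 = 24190 d
   = 24190/365 = 66.3 yr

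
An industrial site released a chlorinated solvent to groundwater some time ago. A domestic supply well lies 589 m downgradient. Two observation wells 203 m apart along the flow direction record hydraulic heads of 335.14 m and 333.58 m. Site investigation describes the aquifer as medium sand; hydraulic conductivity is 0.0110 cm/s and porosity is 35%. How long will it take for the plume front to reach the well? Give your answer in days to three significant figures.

Hydraulic gradient i = (335.14 − 333.58) / 203 = 1.56 / 203 = 0.007685
K = 0.0110 cm/s × 864 = 9.504 m/d
q = Ki = 9.504 × 0.007685 = 0.07304 m/d
v = Ki/n = 9.504·0.007685/0.35 = 0.2087 m/d
t = L / v = 589 / 0.2087 = 2823 d

2820 days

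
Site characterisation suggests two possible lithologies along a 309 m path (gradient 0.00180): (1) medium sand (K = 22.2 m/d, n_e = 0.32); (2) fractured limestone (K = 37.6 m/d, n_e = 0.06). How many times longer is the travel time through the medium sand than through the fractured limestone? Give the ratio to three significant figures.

Unit 1 (medium sand): v = 22.2×0.0018/0.32 = 0.1249 m/d, t = 309/0.1249 = 2474 d
Unit 2 (fractured limestone): v = 37.6×0.0018/0.06 = 1.128 m/d, t = 309/1.128 = 273.9 d
t(medium sand) / t(fractured limestone) = 2474/273.9 = 9.03

9.03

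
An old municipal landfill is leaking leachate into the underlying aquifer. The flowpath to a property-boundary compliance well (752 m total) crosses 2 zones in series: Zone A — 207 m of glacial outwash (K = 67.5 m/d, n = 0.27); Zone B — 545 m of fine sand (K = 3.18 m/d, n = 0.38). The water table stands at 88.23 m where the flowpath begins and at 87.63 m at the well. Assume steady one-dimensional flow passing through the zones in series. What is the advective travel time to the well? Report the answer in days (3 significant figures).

Total head drop ΔH = 88.23 − 87.63 = 0.60 m
Steady 1-D flow in series ⇒ the Darcy flux q is identical in every zone and the zone head losses add (resistances L/K in series).
Σ(L/K) = 207/67.5 + 545/3.18 = 3.067 + 171.4 = 174.5 d
q = ΔH / Σ(L/K) = 0.60 / 174.5 = 0.003439 m/d (same in every zone)
Zone A: v = q/n = 0.003439/0.27 = 0.01274 m/d → t_A = 207/0.01274 = 16250 d
Zone B: v = q/n = 0.003439/0.38 = 0.009051 m/d → t_B = 545/0.009051 = 60210 d
Total t = 16250 + 60210 = 76460 d

76500 days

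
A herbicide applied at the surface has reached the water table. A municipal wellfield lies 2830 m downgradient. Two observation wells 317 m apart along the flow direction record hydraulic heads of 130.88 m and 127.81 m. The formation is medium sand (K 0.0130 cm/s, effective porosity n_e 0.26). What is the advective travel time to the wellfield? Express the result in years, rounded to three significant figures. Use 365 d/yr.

18.5 years

Hydraulic gradient i = (130.88 − 127.81) / 317 = 3.07 / 317 = 0.009685
K = 0.0130 cm/s × 864 = 11.23 m/d
q = Ki = 11.23 × 0.009685 = 0.1088 m/d
Average linear velocity = 0.1088 / 0.26 = 0.4184 m/d
t = L / v = 2830 / 0.4184 = 6764 d
   = 6764 / 365 = 18.5 yr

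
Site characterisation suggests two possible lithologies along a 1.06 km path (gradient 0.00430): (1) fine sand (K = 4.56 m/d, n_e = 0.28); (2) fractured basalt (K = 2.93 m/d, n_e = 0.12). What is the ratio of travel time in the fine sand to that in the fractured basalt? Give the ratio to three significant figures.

1.50

Unit 1 (fine sand): v = 4.56×0.0043/0.28 = 0.07003 m/d, t = 1060/0.07003 = 15140 d
Unit 2 (fractured basalt): v = 2.93×0.0043/0.12 = 0.1050 m/d, t = 1060/0.1050 = 10100 d
t(fine sand) / t(fractured basalt) = 15140/10100 = 1.50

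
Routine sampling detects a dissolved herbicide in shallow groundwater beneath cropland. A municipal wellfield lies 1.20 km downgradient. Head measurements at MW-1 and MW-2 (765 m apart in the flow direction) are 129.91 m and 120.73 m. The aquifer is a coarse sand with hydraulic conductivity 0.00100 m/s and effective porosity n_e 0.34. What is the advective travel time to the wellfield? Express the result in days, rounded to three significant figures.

Hydraulic gradient i = (129.91 − 120.73) / 765 = 9.18 / 765 = 0.01200
K = 0.00100 m/s × 86400 s/d = 86.40 m/d
Specific discharge q = 86.40 × 0.01200 = 1.037 m/d
v = Ki/n = 86.40·0.01200/0.34 = 3.049 m/d
L = 1.20 km = 1200 m
t = L / v = 1200 / 3.049 = 393.5 d

394 days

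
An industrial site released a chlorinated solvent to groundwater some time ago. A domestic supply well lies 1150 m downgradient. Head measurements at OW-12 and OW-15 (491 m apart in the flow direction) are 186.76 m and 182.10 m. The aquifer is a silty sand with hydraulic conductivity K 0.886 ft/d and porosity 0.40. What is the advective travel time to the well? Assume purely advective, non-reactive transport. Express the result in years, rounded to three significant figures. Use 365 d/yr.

Hydraulic gradient i = (186.76 − 182.10) / 491 = 4.66 / 491 = 0.009491
K = 0.886 ft/d × 0.3048 = 0.2701 m/d
Specific discharge q = 0.2701 × 0.009491 = 0.002563 m/d
v_s = q/n_e = 0.002563/0.40 = 0.006408 m/d
t = L / v = 1150 / 0.006408 = 179500 d
   = 179500 / 365 = 492 yr

492 years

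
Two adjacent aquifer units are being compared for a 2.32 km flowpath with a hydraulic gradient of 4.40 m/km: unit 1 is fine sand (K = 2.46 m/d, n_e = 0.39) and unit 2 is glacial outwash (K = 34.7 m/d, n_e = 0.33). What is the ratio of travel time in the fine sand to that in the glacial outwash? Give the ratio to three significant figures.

Unit 1 (fine sand): v = 2.46×0.0044/0.39 = 0.02775 m/d, t = 2320/0.02775 = 83590 d
Unit 2 (glacial outwash): v = 34.7×0.0044/0.33 = 0.4627 m/d, t = 2320/0.4627 = 5014 d
t(fine sand) / t(glacial outwash) = 83590/5014 = 16.7

16.7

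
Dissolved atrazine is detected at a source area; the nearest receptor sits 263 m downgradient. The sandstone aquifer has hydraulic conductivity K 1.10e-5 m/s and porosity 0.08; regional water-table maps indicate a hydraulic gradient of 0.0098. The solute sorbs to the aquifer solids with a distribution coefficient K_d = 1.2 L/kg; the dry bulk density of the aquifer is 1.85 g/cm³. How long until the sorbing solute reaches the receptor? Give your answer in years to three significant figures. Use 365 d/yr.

178 years

K = 1.10e-5 m/s × 86400 s/d = 0.9504 m/d
Darcy flux q = K·i = 0.9504 × 0.0098 = 0.009314 m/d
Seepage velocity v = q / n = 0.009314 / 0.08 = 0.1164 m/d
Retardation R = 1 + ρ_b·K_d/n = 1 + 1.85×1.2/0.08 = 28.75
Contaminant velocity v_c = v/R = 0.1164/28.75 = 0.004050 m/d
t = L/v_c = 263/0.004050 = 64950 d
   = 64950/365 = 178 yr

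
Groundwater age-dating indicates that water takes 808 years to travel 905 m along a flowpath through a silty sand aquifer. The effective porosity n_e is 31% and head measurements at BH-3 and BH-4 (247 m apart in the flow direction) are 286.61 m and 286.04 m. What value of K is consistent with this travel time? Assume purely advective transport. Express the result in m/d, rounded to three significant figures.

0.412 m/d

Hydraulic gradient i = (286.61 − 286.04) / 247 = 0.57 / 247 = 0.002308
t = 808 years = 294900 d
v = L / t = 905 / 294900 = 0.003069 m/d
K = v · n / i = 0.003069 × 0.31 / 0.002308 = 0.412 m/d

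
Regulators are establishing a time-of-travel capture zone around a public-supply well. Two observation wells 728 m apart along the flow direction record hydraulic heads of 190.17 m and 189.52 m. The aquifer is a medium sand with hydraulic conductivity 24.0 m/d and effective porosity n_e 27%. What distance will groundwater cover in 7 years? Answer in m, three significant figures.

203 m

Hydraulic gradient i = (190.17 − 189.52) / 728 = 0.65 / 728 = 8.929e-4
Darcy flux q = K·i = 24.0 × 8.929e-4 = 0.02143 m/d
Seepage velocity v = q / n = 0.02143 / 0.27 = 0.07937 m/d
T = 7 yr × 365 = 2555 d
L = v × T = 0.07937 × 2555 = 202.8 m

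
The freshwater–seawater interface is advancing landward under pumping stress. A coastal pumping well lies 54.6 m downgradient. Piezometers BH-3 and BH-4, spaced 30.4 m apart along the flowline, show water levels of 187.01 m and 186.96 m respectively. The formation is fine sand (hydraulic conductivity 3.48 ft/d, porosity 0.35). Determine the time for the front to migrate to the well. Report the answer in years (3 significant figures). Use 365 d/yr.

Hydraulic gradient i = (187.01 − 186.96) / 30.4 = 0.05 / 30.4 = 0.001645
K = 3.48 ft/d × 0.3048 = 1.061 m/d
Specific discharge q = 1.061 × 0.001645 = 0.001745 m/d
v_s = q/n_e = 0.001745/0.35 = 0.004985 m/d
t = L / v = 54.6 / 0.004985 = 10950 d
   = 10950 / 365 = 30.0 yr

30.0 years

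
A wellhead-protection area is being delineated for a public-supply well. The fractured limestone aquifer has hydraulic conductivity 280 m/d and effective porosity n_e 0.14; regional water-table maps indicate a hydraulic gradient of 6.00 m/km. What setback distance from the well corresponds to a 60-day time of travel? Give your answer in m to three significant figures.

q = Ki = 280 × 0.0060 = 1.680 m/d
v_s = q/n_e = 1.680/0.14 = 12.00 m/d
L = v × T = 12.00 × 60 = 720.0 m

720 m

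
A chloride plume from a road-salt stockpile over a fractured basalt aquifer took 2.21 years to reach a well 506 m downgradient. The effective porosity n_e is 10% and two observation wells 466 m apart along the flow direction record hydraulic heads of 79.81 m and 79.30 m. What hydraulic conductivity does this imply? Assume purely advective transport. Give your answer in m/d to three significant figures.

57.3 m/d

Hydraulic gradient i = (79.81 − 79.30) / 466 = 0.51 / 466 = 0.001094
t = 2.21 years = 806.7 d
v = L / t = 506 / 806.7 = 0.6273 m/d
K = v · n / i = 0.6273 × 0.10 / 0.001094 = 57.3 m/d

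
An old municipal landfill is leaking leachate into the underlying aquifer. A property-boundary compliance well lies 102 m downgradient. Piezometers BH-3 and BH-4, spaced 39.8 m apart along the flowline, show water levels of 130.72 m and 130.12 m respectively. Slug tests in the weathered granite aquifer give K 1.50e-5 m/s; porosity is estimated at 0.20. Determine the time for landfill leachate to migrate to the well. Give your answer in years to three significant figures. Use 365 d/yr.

Hydraulic gradient i = (130.72 − 130.12) / 39.8 = 0.60 / 39.8 = 0.01508
K = 1.50e-5 m/s × 86400 s/d = 1.296 m/d
Specific discharge q = 1.296 × 0.01508 = 0.01954 m/d
v_s = q/n_e = 0.01954/0.20 = 0.09769 m/d
t = L / v = 102 / 0.09769 = 1044 d
   = 1044 / 365 = 2.86 yr

2.86 years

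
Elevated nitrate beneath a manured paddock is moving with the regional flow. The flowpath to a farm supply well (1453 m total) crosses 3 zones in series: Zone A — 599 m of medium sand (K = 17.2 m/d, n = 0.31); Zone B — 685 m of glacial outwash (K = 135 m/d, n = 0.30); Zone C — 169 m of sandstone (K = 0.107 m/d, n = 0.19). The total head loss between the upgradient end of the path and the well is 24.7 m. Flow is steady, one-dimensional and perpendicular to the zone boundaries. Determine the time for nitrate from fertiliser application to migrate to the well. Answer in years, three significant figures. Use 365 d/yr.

76.0 years

Steady 1-D flow in series ⇒ the Darcy flux q is identical in every zone and the zone head losses add (resistances L/K in series).
Σ(L/K) = 599/17.2 + 685/135 + 169/0.107 = 34.83 + 5.074 + 1579 = 1619 d
q = ΔH / Σ(L/K) = 24.7 / 1619 = 0.01525 m/d (same in every zone)
Zone A: v = q/n = 0.01525/0.31 = 0.04920 m/d → t_A = 599/0.04920 = 12170 d
Zone B: v = q/n = 0.01525/0.30 = 0.05084 m/d → t_B = 685/0.05084 = 13470 d
Zone C: v = q/n = 0.01525/0.19 = 0.08028 m/d → t_C = 169/0.08028 = 2105 d
Total t = 12170 + 13470 + 2105 = 27750 d
   = 27750 / 365 = 76.0 yr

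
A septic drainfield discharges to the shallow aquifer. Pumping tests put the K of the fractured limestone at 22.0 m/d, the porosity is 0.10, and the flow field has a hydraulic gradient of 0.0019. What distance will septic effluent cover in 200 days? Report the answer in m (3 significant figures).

83.6 m

Darcy flux q = K·i = 22.0 × 0.0019 = 0.04180 m/d
Seepage velocity v = q / n = 0.04180 / 0.10 = 0.4180 m/d
L = v × T = 0.4180 × 200 = 83.60 m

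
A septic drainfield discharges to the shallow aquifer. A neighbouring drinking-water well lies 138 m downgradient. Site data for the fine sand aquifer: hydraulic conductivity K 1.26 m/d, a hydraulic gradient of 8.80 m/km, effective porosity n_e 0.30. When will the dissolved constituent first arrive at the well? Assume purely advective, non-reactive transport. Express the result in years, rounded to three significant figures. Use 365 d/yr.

q = Ki = 1.26 × 0.0088 = 0.01109 m/d
Average linear velocity = 0.01109 / 0.30 = 0.03696 m/d
t = L / v = 138 / 0.03696 = 3734 d
   = 3734 / 365 = 10.2 yr

10.2 years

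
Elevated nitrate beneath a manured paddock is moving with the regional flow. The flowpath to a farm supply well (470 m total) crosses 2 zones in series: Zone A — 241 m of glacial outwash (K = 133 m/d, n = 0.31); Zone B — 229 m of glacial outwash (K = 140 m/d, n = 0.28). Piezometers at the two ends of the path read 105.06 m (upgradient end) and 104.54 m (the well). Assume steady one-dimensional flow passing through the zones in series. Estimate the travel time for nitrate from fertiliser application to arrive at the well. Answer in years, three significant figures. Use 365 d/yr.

2.52 years

Total head drop ΔH = 105.06 − 104.54 = 0.52 m
Steady 1-D flow in series ⇒ the Darcy flux q is identical in every zone and the zone head losses add (resistances L/K in series).
Σ(L/K) = 241/133 + 229/140 = 1.812 + 1.636 = 3.448 d
q = ΔH / Σ(L/K) = 0.52 / 3.448 = 0.1508 m/d (same in every zone)
Zone A: v = q/n = 0.1508/0.31 = 0.4865 m/d → t_A = 241/0.4865 = 495.3 d
Zone B: v = q/n = 0.1508/0.28 = 0.5387 m/d → t_B = 229/0.5387 = 425.1 d
Total t = 495.3 + 425.1 = 920.5 d
   = 920.5 / 365 = 2.52 yr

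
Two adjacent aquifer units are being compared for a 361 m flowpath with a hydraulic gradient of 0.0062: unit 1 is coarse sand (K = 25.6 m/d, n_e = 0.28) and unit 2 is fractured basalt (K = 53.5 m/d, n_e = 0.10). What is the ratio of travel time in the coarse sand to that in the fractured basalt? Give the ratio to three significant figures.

Unit 1 (coarse sand): v = 25.6×0.0062/0.28 = 0.5669 m/d, t = 361/0.5669 = 636.8 d
Unit 2 (fractured basalt): v = 53.5×0.0062/0.10 = 3.317 m/d, t = 361/3.317 = 108.8 d
t(coarse sand) / t(fractured basalt) = 636.8/108.8 = 5.85

5.85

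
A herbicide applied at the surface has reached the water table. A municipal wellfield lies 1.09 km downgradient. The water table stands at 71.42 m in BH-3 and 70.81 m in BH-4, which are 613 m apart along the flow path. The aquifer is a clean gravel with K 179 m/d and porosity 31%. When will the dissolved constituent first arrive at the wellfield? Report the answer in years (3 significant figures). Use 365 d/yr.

Hydraulic gradient i = (71.42 − 70.81) / 613 = 0.61 / 613 = 9.951e-4
Specific discharge q = 179 × 9.951e-4 = 0.1781 m/d
v_s = q/n_e = 0.1781/0.31 = 0.5746 m/d
L = 1.09 km = 1090 m
t = L / v = 1090 / 0.5746 = 1897 d
   = 1897 / 365 = 5.20 yr

5.20 years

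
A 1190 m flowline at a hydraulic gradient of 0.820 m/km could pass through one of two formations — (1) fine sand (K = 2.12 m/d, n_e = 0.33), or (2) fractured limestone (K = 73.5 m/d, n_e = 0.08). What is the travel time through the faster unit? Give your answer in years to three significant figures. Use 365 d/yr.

4.33 years

Unit 1 (fine sand): v = 2.12×8.2e-4/0.33 = 0.005268 m/d, t = 1190/0.005268 = 225900 d
Unit 2 (fractured limestone): v = 73.5×8.2e-4/0.08 = 0.7534 m/d, t = 1190/0.7534 = 1580 d
Faster: 1580 d / 365 = 4.33 yr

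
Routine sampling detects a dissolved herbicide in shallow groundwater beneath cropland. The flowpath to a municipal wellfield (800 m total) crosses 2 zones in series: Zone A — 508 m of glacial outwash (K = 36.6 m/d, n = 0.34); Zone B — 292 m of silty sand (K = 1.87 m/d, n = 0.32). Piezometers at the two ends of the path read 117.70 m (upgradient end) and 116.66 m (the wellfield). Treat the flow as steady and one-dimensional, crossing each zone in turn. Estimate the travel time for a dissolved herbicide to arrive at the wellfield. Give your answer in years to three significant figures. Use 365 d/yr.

119 years

Total head drop ΔH = 117.70 − 116.66 = 1.04 m
Continuity: the same q passes through each zone, so ΔH = q·Σ(L_j/K_j) — the zones act as resistances in series.
Σ(L/K) = 508/36.6 + 292/1.87 = 13.88 + 156.1 = 170.0 d
q = ΔH / Σ(L/K) = 1.04 / 170.0 = 0.006117 m/d (same in every zone)
Zone A: v = q/n = 0.006117/0.34 = 0.01799 m/d → t_A = 508/0.01799 = 28240 d
Zone B: v = q/n = 0.006117/0.32 = 0.01911 m/d → t_B = 292/0.01911 = 15280 d
Total t = 28240 + 15280 = 43510 d
   = 43510 / 365 = 119 yr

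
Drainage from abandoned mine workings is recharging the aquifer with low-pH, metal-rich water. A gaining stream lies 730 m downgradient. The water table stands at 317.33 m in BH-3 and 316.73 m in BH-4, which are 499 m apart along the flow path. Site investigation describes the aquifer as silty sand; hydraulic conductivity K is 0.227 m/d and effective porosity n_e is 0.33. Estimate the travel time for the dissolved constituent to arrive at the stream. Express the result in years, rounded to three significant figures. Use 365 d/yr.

Hydraulic gradient i = (317.33 − 316.73) / 499 = 0.60 / 499 = 0.001202
q = Ki = 0.227 × 0.001202 = 2.729e-4 m/d
v_s = q/n_e = 2.729e-4/0.33 = 8.271e-4 m/d
t = L / v = 730 / 8.271e-4 = 882600 d
   = 882600 / 365 = 2420 yr

2420 years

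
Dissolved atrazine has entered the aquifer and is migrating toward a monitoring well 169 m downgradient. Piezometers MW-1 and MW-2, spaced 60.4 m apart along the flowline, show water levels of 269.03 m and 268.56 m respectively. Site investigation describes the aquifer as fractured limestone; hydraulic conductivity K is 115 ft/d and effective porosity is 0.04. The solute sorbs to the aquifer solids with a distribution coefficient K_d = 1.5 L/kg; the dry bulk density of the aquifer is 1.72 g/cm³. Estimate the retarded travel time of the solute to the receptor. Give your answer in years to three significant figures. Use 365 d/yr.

4.45 years

Hydraulic gradient i = (269.03 − 268.56) / 60.4 = 0.47 / 60.4 = 0.007781
K = 115 ft/d × 0.3048 = 35.05 m/d
Specific discharge q = 35.05 × 0.007781 = 0.2728 m/d
v_s = q/n_e = 0.2728/0.04 = 6.819 m/d
Retardation R = 1 + ρ_b·K_d/n = 1 + 1.72×1.5/0.04 = 65.50
Contaminant velocity v_c = v/R = 6.819/65.50 = 0.1041 m/d
t = L/v_c = 169/0.1041 = 1623 d
   = 1623/365 = 4.45 yr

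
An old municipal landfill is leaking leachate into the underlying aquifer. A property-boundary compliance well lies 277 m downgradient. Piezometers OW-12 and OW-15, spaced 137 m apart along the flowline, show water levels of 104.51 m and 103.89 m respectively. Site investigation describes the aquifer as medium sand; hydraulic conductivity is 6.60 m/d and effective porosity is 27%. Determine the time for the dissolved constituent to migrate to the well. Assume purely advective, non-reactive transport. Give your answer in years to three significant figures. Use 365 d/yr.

Hydraulic gradient i = (104.51 − 103.89) / 137 = 0.62 / 137 = 0.004526
Specific discharge q = 6.60 × 0.004526 = 0.02987 m/d
Average linear velocity = 0.02987 / 0.27 = 0.1106 m/d
t = L / v = 277 / 0.1106 = 2504 d
   = 2504 / 365 = 6.86 yr

6.86 years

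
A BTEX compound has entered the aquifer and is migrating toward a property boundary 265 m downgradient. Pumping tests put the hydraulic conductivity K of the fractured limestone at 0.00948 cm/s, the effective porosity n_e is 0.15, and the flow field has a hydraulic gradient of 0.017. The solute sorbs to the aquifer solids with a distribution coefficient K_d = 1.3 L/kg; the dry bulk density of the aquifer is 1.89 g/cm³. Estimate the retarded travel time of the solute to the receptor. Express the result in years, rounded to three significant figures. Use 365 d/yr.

13.6 years

K = 0.00948 cm/s × 864 = 8.191 m/d
Darcy flux q = K·i = 8.191 × 0.017 = 0.1392 m/d
v = Ki/n = 8.191·0.017/0.15 = 0.9283 m/d
Retardation R = 1 + ρ_b·K_d/n = 1 + 1.89×1.3/0.15 = 17.38
Contaminant velocity v_c = v/R = 0.9283/17.38 = 0.05341 m/d
t = L/v_c = 265/0.05341 = 4962 d
   = 4962/365 = 13.6 yr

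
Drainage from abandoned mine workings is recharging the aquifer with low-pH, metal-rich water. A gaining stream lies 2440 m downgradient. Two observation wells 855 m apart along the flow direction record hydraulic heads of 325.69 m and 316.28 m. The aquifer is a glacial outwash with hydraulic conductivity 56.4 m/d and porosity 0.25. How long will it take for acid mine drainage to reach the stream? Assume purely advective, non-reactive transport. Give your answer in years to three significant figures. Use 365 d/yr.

Hydraulic gradient i = (325.69 − 316.28) / 855 = 9.41 / 855 = 0.01101
q = Ki = 56.4 × 0.01101 = 0.6207 m/d
v_s = q/n_e = 0.6207/0.25 = 2.483 m/d
t = L / v = 2440 / 2.483 = 982.7 d
   = 982.7 / 365 = 2.69 yr

2.69 years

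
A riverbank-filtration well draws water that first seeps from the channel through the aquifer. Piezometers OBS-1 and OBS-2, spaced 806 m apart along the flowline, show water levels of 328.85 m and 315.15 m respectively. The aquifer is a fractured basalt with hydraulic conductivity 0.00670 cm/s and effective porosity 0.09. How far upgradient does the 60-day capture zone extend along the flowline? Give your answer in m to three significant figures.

Hydraulic gradient i = (328.85 − 315.15) / 806 = 13.70 / 806 = 0.01700
K = 0.00670 cm/s × 864 = 5.789 m/d
q = Ki = 5.789 × 0.01700 = 0.09840 m/d
Average linear velocity = 0.09840 / 0.09 = 1.093 m/d
L = v × T = 1.093 × 60 = 65.60 m

65.6 m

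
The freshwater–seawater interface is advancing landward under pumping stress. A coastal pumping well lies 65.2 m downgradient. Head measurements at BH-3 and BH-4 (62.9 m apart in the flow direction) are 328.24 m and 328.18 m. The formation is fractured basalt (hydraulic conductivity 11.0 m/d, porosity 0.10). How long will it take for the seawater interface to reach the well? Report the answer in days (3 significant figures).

Hydraulic gradient i = (328.24 − 328.18) / 62.9 = 0.06 / 62.9 = 9.539e-4
q = Ki = 11.0 × 9.539e-4 = 0.01049 m/d
v_s = q/n_e = 0.01049/0.10 = 0.1049 m/d
t = L / v = 65.2 / 0.1049 = 621.4 d

621 days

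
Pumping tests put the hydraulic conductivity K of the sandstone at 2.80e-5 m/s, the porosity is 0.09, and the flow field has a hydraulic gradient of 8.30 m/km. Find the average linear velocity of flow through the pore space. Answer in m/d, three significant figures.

K = 2.80e-5 m/s × 86400 s/d = 2.419 m/d
Specific discharge q = 2.419 × 0.0083 = 0.02008 m/d
Average linear velocity = 0.02008 / 0.09 = 0.2231 m/d

0.223 m/d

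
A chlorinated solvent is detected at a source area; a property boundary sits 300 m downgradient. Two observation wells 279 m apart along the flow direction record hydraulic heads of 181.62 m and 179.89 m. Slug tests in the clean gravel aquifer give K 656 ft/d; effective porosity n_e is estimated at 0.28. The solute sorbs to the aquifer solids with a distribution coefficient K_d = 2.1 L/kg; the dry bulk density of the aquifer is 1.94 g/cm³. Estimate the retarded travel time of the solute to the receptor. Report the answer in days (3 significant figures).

Hydraulic gradient i = (181.62 − 179.89) / 279 = 1.73 / 279 = 0.006201
K = 656 ft/d × 0.3048 = 199.9 m/d
Specific discharge q = 199.9 × 0.006201 = 1.240 m/d
v = Ki/n = 199.9·0.006201/0.28 = 4.428 m/d
Retardation R = 1 + ρ_b·K_d/n = 1 + 1.94×2.1/0.28 = 15.55
Contaminant velocity v_c = v/R = 4.428/15.55 = 0.2848 m/d
t = L/v_c = 300/0.2848 = 1054 d

1050 days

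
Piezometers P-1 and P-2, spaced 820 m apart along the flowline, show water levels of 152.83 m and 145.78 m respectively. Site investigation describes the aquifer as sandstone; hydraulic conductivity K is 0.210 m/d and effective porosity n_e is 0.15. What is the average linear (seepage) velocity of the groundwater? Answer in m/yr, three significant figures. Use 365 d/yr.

Hydraulic gradient i = (152.83 − 145.78) / 820 = 7.05 / 820 = 0.008598
q = Ki = 0.210 × 0.008598 = 0.001805 m/d
Seepage velocity v = q / n = 0.001805 / 0.15 = 0.01204 m/d
   = 0.01204 × 365 = 4.39 m/yr

4.39 m/yr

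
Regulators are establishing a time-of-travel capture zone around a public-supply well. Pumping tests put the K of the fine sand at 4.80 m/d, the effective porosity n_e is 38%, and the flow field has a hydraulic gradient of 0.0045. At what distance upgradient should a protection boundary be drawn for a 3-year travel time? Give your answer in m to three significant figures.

62.2 m

q = Ki = 4.80 × 0.0045 = 0.02160 m/d
Seepage velocity v = q / n = 0.02160 / 0.38 = 0.05684 m/d
T = 3 yr × 365 = 1095 d
L = v × T = 0.05684 × 1095 = 62.24 m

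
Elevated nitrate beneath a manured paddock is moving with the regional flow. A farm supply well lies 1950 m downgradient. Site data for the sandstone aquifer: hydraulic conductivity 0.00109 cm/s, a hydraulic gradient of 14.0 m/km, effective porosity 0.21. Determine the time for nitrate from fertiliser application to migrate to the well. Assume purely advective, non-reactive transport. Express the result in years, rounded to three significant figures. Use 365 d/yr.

K = 0.00109 cm/s × 864 = 0.9418 m/d
Specific discharge q = 0.9418 × 0.014 = 0.01318 m/d
Average linear velocity = 0.01318 / 0.21 = 0.06278 m/d
t = L / v = 1950 / 0.06278 = 31060 d
   = 31060 / 365 = 85.1 yr

85.1 years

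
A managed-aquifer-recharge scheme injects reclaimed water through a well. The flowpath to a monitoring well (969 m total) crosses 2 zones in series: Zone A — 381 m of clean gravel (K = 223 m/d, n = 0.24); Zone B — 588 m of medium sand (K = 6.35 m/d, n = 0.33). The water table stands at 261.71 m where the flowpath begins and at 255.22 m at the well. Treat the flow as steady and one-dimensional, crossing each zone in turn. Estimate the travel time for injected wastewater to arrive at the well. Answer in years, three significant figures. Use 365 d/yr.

11.4 years

Total head drop ΔH = 261.71 − 255.22 = 6.49 m
Continuity: the same q passes through each zone, so ΔH = q·Σ(L_j/K_j) — the zones act as resistances in series.
Σ(L/K) = 381/223 + 588/6.35 = 1.709 + 92.60 = 94.31 d
q = ΔH / Σ(L/K) = 6.49 / 94.31 = 0.06882 m/d (same in every zone)
Zone A: v = q/n = 0.06882/0.24 = 0.2867 m/d → t_A = 381/0.2867 = 1329 d
Zone B: v = q/n = 0.06882/0.33 = 0.2085 m/d → t_B = 588/0.2085 = 2820 d
Total t = 1329 + 2820 = 4148 d
   = 4148 / 365 = 11.4 yr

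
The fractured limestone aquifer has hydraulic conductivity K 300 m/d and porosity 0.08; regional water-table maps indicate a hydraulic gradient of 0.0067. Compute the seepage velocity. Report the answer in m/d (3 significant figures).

Darcy flux q = K·i = 300 × 0.0067 = 2.010 m/d
Seepage velocity v = q / n = 2.010 / 0.08 = 25.13 m/d

25.1 m/d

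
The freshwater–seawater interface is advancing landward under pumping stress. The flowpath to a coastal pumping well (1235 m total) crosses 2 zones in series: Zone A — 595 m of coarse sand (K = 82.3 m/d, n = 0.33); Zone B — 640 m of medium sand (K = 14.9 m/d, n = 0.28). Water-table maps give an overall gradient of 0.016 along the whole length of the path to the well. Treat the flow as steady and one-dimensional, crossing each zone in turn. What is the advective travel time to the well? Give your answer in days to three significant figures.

Steady 1-D flow in series ⇒ the Darcy flux q is identical in every zone and the zone head losses add (resistances L/K in series).
Σ(L/K) = 595/82.3 + 640/14.9 = 7.230 + 42.95 = 50.18 d
K_eq = L_total / Σ(L/K) = 1235 / 50.18 = 24.61 m/d
q = K_eq · i = 24.61 × 0.016 = 0.3938 m/d (same in every zone)
Zone A: v = q/n = 0.3938/0.33 = 1.193 m/d → t_A = 595/1.193 = 498.7 d
Zone B: v = q/n = 0.3938/0.28 = 1.406 m/d → t_B = 640/1.406 = 455.1 d
Total t = 498.7 + 455.1 = 953.8 d

954 days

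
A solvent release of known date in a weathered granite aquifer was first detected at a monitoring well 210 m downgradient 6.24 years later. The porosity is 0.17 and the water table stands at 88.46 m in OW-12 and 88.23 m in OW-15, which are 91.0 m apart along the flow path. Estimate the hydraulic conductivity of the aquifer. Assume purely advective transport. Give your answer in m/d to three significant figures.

Hydraulic gradient i = (88.46 − 88.23) / 91.0 = 0.23 / 91.0 = 0.002527
t = 6.24 years = 2278 d
v = L / t = 210 / 2278 = 0.09220 m/d
K = v · n / i = 0.09220 × 0.17 / 0.002527 = 6.20 m/d

6.20 m/d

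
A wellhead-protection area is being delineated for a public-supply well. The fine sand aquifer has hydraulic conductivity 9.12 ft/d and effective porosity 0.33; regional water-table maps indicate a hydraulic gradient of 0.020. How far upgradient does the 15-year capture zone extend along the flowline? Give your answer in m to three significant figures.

K = 9.12 ft/d × 0.3048 = 2.780 m/d
q = Ki = 2.780 × 0.020 = 0.05560 m/d
v_s = q/n_e = 0.05560/0.33 = 0.1685 m/d
T = 15 yr × 365 = 5475 d
L = v × T = 0.1685 × 5475 = 922.4 m

922 m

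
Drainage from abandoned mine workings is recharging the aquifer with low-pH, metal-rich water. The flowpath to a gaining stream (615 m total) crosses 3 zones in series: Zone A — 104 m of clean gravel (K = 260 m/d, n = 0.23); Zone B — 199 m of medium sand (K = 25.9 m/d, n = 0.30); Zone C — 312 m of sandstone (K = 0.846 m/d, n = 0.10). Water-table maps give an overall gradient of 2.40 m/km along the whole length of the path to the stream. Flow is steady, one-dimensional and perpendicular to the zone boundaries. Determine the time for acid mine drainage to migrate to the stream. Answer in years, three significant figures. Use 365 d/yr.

80.3 years

Steady 1-D flow in series ⇒ the Darcy flux q is identical in every zone and the zone head losses add (resistances L/K in series).
Σ(L/K) = 104/260 + 199/25.9 + 312/0.846 = 0.4000 + 7.683 + 368.8 = 376.9 d
K_eq = L_total / Σ(L/K) = 615 / 376.9 = 1.632 m/d
q = K_eq · i = 1.632 × 0.0024 = 0.003916 m/d (same in every zone)
Zone A: v = q/n = 0.003916/0.23 = 0.01703 m/d → t_A = 104/0.01703 = 6108 d
Zone B: v = q/n = 0.003916/0.30 = 0.01305 m/d → t_B = 199/0.01305 = 15240 d
Zone C: v = q/n = 0.003916/0.10 = 0.03916 m/d → t_C = 312/0.03916 = 7967 d
Total t = 6108 + 15240 + 7967 = 29320 d
   = 29320 / 365 = 80.3 yr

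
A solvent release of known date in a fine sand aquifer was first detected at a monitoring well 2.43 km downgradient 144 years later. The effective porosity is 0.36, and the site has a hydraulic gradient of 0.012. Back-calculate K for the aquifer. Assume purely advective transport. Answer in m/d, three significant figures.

t = 144 years = 52560 d
L = 2.43 km = 2430 m
v = L / t = 2430 / 52560 = 0.04623 m/d
K = v · n / i = 0.04623 × 0.36 / 0.012 = 1.39 m/d

1.39 m/d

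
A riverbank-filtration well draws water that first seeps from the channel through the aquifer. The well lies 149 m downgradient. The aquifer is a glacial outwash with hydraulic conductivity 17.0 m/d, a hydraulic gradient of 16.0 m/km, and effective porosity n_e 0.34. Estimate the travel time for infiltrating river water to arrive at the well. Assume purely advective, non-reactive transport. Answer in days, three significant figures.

186 days

q = Ki = 17.0 × 0.016 = 0.2720 m/d
Average linear velocity = 0.2720 / 0.34 = 0.8000 m/d
t = L / v = 149 / 0.8000 = 186.3 d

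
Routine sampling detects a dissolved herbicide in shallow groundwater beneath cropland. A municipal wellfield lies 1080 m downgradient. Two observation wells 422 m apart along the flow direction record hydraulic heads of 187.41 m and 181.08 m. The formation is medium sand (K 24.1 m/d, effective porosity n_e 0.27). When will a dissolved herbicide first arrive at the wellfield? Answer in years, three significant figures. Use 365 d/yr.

Hydraulic gradient i = (187.41 − 181.08) / 422 = 6.33 / 422 = 0.01500
q = Ki = 24.1 × 0.01500 = 0.3615 m/d
v_s = q/n_e = 0.3615/0.27 = 1.339 m/d
t = L / v = 1080 / 1.339 = 806.6 d
   = 806.6 / 365 = 2.21 yr

2.21 years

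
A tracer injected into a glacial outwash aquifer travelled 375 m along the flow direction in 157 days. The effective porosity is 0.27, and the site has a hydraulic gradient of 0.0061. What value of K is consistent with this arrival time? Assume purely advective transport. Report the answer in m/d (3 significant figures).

106 m/d

v = L / t = 375 / 157 = 2.389 m/d
K = v · n / i = 2.389 × 0.27 / 0.0061 = 106 m/d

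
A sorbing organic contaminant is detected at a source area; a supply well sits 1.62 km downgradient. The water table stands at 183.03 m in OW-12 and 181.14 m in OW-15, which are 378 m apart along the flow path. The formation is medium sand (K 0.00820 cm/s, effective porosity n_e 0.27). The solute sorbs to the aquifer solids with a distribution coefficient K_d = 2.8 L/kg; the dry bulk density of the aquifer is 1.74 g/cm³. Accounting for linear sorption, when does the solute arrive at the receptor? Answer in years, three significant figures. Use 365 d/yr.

644 years

Hydraulic gradient i = (183.03 − 181.14) / 378 = 1.89 / 378 = 0.005000
K = 0.00820 cm/s × 864 = 7.085 m/d
Darcy flux q = K·i = 7.085 × 0.005000 = 0.03542 m/d
Average linear velocity = 0.03542 / 0.27 = 0.1312 m/d
Retardation R = 1 + ρ_b·K_d/n = 1 + 1.74×2.8/0.27 = 19.04
Contaminant velocity v_c = v/R = 0.1312/19.04 = 0.006889 m/d
L = 1.62 km = 1620 m
t = L/v_c = 1620/0.006889 = 235200 d
   = 235200/365 = 644 yr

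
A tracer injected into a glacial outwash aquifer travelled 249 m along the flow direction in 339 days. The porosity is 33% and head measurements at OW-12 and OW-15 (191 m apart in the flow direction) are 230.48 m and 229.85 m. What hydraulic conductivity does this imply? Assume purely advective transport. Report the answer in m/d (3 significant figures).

Hydraulic gradient i = (230.48 − 229.85) / 191 = 0.63 / 191 = 0.003298
v = L / t = 249 / 339 = 0.7345 m/d
K = v · n / i = 0.7345 × 0.33 / 0.003298 = 73.5 m/d

73.5 m/d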